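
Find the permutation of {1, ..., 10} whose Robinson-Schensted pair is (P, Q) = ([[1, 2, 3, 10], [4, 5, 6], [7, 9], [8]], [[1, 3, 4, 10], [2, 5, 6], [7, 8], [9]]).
Reverse RSK: for i = n, n-1, ..., 1, locate i in Q, remove the corresponding corner cell from P, and reverse-bump its entry up through P; the value ejected from row 1 is w(i).

So w = 4 1 8 9 5 7 2 6 3 10.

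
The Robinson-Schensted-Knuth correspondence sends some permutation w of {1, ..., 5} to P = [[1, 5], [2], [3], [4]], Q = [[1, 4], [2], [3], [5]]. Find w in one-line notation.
Reverse the RSK construction: for i from n down to 1, find the cell of Q containing i, remove the entry at that cell from P, and reverse-bump it up through P; the value ejected from row 1 is w(i).

Step i=5: Q has 5 at row 4, column 1; remove 4 from row 4 of P and reverse-bump: 4 enters row 3 and ejects 3; 3 enters row 2 and ejects 2; 2 enters row 1 and ejects 1. So w(5) = 1. P is now [[2, 5], [3], [4]].
Step i=4: Q has 4 at row 1, column 2; remove that cell from P, ejecting 5. So w(4) = 5. P is now [[2], [3], [4]].
Step i=3: Q has 3 at row 3, column 1; remove 4 from row 3 of P and reverse-bump: 4 enters row 2 and ejects 3; 3 enters row 1 and ejects 2. So w(3) = 2. P is now [[3], [4]].
Step i=2: Q has 2 at row 2, column 1; remove 4 from row 2 of P and reverse-bump: 4 enters row 1 and ejects 3. So w(2) = 3. P is now [[4]].
Step i=1: Q has 1 at row 1, column 1; remove that cell from P, ejecting 4. So w(1) = 4. P is now [].

So w = 4 3 2 5 1.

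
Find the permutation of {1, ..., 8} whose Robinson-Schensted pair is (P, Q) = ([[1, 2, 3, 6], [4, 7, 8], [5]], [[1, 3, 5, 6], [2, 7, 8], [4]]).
Reverse the RSK construction: for i from n down to 1, find the cell of Q containing i, remove the entry at that cell from P, and reverse-bump it up through P; the value ejected from row 1 is w(i).

Step i=8: Q has 8 at row 2, column 3; remove 8 from row 2 of P and reverse-bump: 8 enters row 1 and ejects 6. So w(8) = 6. P is now [[1, 2, 3, 8], [4, 7], [5]].
Step i=7: Q has 7 at row 2, column 2; remove 7 from row 2 of P and reverse-bump: 7 enters row 1 and ejects 3. So w(7) = 3. P is now [[1, 2, 7, 8], [4], [5]].
Step i=6: Q has 6 at row 1, column 4; remove that cell from P, ejecting 8. So w(6) = 8. P is now [[1, 2, 7], [4], [5]].
Step i=5: Q has 5 at row 1, column 3; remove that cell from P, ejecting 7. So w(5) = 7. P is now [[1, 2], [4], [5]].
Step i=4: Q has 4 at row 3, column 1; remove 5 from row 3 of P and reverse-bump: 5 enters row 2 and ejects 4; 4 enters row 1 and ejects 2. So w(4) = 2. P is now [[1, 4], [5]].
Step i=3: Q has 3 at row 1, column 2; remove that cell from P, ejecting 4. So w(3) = 4. P is now [[1], [5]].
Step i=2: Q has 2 at row 2, column 1; remove 5 from row 2 of P and reverse-bump: 5 enters row 1 and ejects 1. So w(2) = 1. P is now [[5]].
Step i=1: Q has 1 at row 1, column 1; remove that cell from P, ejecting 5. So w(1) = 5. P is now [].

So w = 5 1 4 2 7 8 3 6.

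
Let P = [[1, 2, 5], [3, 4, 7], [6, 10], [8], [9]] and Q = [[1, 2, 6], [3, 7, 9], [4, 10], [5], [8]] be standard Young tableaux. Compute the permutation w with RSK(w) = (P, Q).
3 9 8 6 1 10 4 2 7 5

Reverse the RSK construction: for i from n down to 1, find the cell of Q containing i, remove the entry at that cell from P, and reverse-bump it up through P; the value ejected from row 1 is w(i).

Step i=10: Q has 10 at row 3, column 2; remove 10 from row 3 of P and reverse-bump: 10 enters row 2 and ejects 7; 7 enters row 1 and ejects 5. So w(10) = 5. P is now [[1, 2, 7], [3, 4, 10], [6], [8], [9]].
Step i=9: Q has 9 at row 2, column 3; remove 10 from row 2 of P and reverse-bump: 10 enters row 1 and ejects 7. So w(9) = 7. P is now [[1, 2, 10], [3, 4], [6], [8], [9]].
Step i=8: Q has 8 at row 5, column 1; remove 9 from row 5 of P and reverse-bump: 9 enters row 4 and ejects 8; 8 enters row 3 and ejects 6; 6 enters row 2 and ejects 4; 4 enters row 1 and ejects 2. So w(8) = 2. P is now [[1, 4, 10], [3, 6], [8], [9]].
Step i=7: Q has 7 at row 2, column 2; remove 6 from row 2 of P and reverse-bump: 6 enters row 1 and ejects 4. So w(7) = 4. P is now [[1, 6, 10], [3], [8], [9]].
Step i=6: Q has 6 at row 1, column 3; remove that cell from P, ejecting 10. So w(6) = 10. P is now [[1, 6], [3], [8], [9]].
Step i=5: Q has 5 at row 4, column 1; remove 9 from row 4 of P and reverse-bump: 9 enters row 3 and ejects 8; 8 enters row 2 and ejects 3; 3 enters row 1 and ejects 1. So w(5) = 1. P is now [[3, 6], [8], [9]].
Step i=4: Q has 4 at row 3, column 1; remove 9 from row 3 of P and reverse-bump: 9 enters row 2 and ejects 8; 8 enters row 1 and ejects 6. So w(4) = 6. P is now [[3, 8], [9]].
Step i=3: Q has 3 at row 2, column 1; remove 9 from row 2 of P and reverse-bump: 9 enters row 1 and ejects 8. So w(3) = 8. P is now [[3, 9]].
Step i=2: Q has 2 at row 1, column 2; remove that cell from P, ejecting 9. So w(2) = 9. P is now [[3]].
Step i=1: Q has 1 at row 1, column 1; remove that cell from P, ejecting 3. So w(1) = 3. P is now [].

So w = 3 9 8 6 1 10 4 2 7 5.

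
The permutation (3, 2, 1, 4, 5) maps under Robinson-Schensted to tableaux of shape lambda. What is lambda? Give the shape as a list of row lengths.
[3, 1, 1]

Row-insert each entry into an empty tableau.

After inserting 3: P = [[3]].
After inserting 2: P = [[2], [3]].
After inserting 1: P = [[1], [2], [3]].
After inserting 4: P = [[1, 4], [2], [3]].
After inserting 5: P = [[1, 4, 5], [2], [3]].

The final insertion tableau P = [[1, 4, 5], [2], [3]] has shape [3, 1, 1].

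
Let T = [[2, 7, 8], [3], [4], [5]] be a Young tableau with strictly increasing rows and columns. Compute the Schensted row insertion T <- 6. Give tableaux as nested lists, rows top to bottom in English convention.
In row 1, 6 replaces 7 (the leftmost entry greater than 6); 7 is bumped to row 2. 7 is appended to row 2. The new tableau is [[2, 6, 8], [3, 7], [4], [5]].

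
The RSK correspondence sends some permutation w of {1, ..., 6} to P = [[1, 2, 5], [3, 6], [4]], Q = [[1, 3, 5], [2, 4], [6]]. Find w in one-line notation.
Reverse RSK: for i = n, n-1, ..., 1, locate i in Q, remove the corresponding corner cell from P, and reverse-bump its entry up through P; the value ejected from row 1 is w(i).

So w = 4 1 6 3 5 2.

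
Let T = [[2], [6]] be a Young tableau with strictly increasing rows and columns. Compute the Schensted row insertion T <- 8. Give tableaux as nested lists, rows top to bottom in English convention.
8 is larger than every entry of row 1, so it is appended to row 1. The new tableau is [[2, 8], [6]].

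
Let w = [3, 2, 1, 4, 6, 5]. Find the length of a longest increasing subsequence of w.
3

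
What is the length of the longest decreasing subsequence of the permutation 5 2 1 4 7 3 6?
3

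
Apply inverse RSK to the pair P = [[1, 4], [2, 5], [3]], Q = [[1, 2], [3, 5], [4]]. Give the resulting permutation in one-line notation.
Reverse the RSK construction: for i from n down to 1, find the cell of Q containing i, remove the entry at that cell from P, and reverse-bump it up through P; the value ejected from row 1 is w(i).

Step i=5: Q has 5 at row 2, column 2; remove 5 from row 2 of P and reverse-bump: 5 enters row 1 and ejects 4. So w(5) = 4. P is now [[1, 5], [2], [3]].
Step i=4: Q has 4 at row 3, column 1; remove 3 from row 3 of P and reverse-bump: 3 enters row 2 and ejects 2; 2 enters row 1 and ejects 1. So w(4) = 1. P is now [[2, 5], [3]].
Step i=3: Q has 3 at row 2, column 1; remove 3 from row 2 of P and reverse-bump: 3 enters row 1 and ejects 2. So w(3) = 2. P is now [[3, 5]].
Step i=2: Q has 2 at row 1, column 2; remove that cell from P, ejecting 5. So w(2) = 5. P is now [[3]].
Step i=1: Q has 1 at row 1, column 1; remove that cell from P, ejecting 3. So w(1) = 3. P is now [].

So w = 3 5 2 1 4.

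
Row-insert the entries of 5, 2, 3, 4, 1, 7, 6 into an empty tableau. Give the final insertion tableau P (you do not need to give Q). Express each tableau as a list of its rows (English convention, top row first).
P = [[1, 3, 4, 6], [2, 7], [5]]

Insert 5: appended to row 1. P = [[5]].
Insert 2: 2 bumps 5 from row 1; 5 starts row 2. P = [[2], [5]].
Insert 3: appended to row 1. P = [[2, 3], [5]].
Insert 4: appended to row 1. P = [[2, 3, 4], [5]].
Insert 1: 1 bumps 2 from row 1; 2 bumps 5 from row 2; 5 starts row 3. P = [[1, 3, 4], [2], [5]].
Insert 7: appended to row 1. P = [[1, 3, 4, 7], [2], [5]].
Insert 6: 6 bumps 7 from row 1; 7 appends to row 2. P = [[1, 3, 4, 6], [2, 7], [5]].

So P = [[1, 3, 4, 6], [2, 7], [5]].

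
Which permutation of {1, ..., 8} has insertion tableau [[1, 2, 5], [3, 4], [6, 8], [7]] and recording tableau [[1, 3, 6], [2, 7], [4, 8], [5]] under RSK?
Reverse the RSK construction: for i from n down to 1, find the cell of Q containing i, remove the entry at that cell from P, and reverse-bump it up through P; the value ejected from row 1 is w(i).

Step i=8: Q has 8 at row 3, column 2; remove 8 from row 3 of P and reverse-bump: 8 enters row 2 and ejects 4; 4 enters row 1 and ejects 2. So w(8) = 2. P is now [[1, 4, 5], [3, 8], [6], [7]].
Step i=7: Q has 7 at row 2, column 2; remove 8 from row 2 of P and reverse-bump: 8 enters row 1 and ejects 5. So w(7) = 5. P is now [[1, 4, 8], [3], [6], [7]].
Step i=6: Q has 6 at row 1, column 3; remove that cell from P, ejecting 8. So w(6) = 8. P is now [[1, 4], [3], [6], [7]].
Step i=5: Q has 5 at row 4, column 1; remove 7 from row 4 of P and reverse-bump: 7 enters row 3 and ejects 6; 6 enters row 2 and ejects 3; 3 enters row 1 and ejects 1. So w(5) = 1. P is now [[3, 4], [6], [7]].
Step i=4: Q has 4 at row 3, column 1; remove 7 from row 3 of P and reverse-bump: 7 enters row 2 and ejects 6; 6 enters row 1 and ejects 4. So w(4) = 4. P is now [[3, 6], [7]].
Step i=3: Q has 3 at row 1, column 2; remove that cell from P, ejecting 6. So w(3) = 6. P is now [[3], [7]].
Step i=2: Q has 2 at row 2, column 1; remove 7 from row 2 of P and reverse-bump: 7 enters row 1 and ejects 3. So w(2) = 3. P is now [[7]].
Step i=1: Q has 1 at row 1, column 1; remove that cell from P, ejecting 7. So w(1) = 7. P is now [].

So w = 7 3 6 4 1 8 5 2.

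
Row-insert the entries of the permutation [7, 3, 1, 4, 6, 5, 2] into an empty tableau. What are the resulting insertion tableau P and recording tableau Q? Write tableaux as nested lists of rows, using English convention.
P = [[1, 2, 5], [3, 4], [6], [7]], Q = [[1, 4, 5], [2, 6], [3], [7]]

Insert each entry of the permutation into P by Schensted row insertion, recording in Q the position of each new cell.

Insert 7: appended to row 1. P = [[7]].
Insert 3: 3 bumps 7 from row 1; 7 starts row 2. P = [[3], [7]].
Insert 1: 1 bumps 3 from row 1; 3 bumps 7 from row 2; 7 starts row 3. P = [[1], [3], [7]].
Insert 4: appended to row 1. P = [[1, 4], [3], [7]].
Insert 6: appended to row 1. P = [[1, 4, 6], [3], [7]].
Insert 5: 5 bumps 6 from row 1; 6 appends to row 2. P = [[1, 4, 5], [3, 6], [7]].
Insert 2: 2 bumps 4 from row 1; 4 bumps 6 from row 2; 6 bumps 7 from row 3; 7 starts row 4. P = [[1, 2, 5], [3, 4], [6], [7]].

So P = [[1, 2, 5], [3, 4], [6], [7]], Q = [[1, 4, 5], [2, 6], [3], [7]].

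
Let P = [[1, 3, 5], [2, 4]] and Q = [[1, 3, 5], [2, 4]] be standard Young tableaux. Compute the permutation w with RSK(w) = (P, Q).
2 1 4 3 5

Reverse the RSK construction: for i from n down to 1, find the cell of Q containing i, remove the entry at that cell from P, and reverse-bump it up through P; the value ejected from row 1 is w(i).

Step i=5: Q has 5 at row 1, column 3; remove that cell from P, ejecting 5. So w(5) = 5. P is now [[1, 3], [2, 4]].
Step i=4: Q has 4 at row 2, column 2; remove 4 from row 2 of P and reverse-bump: 4 enters row 1 and ejects 3. So w(4) = 3. P is now [[1, 4], [2]].
Step i=3: Q has 3 at row 1, column 2; remove that cell from P, ejecting 4. So w(3) = 4. P is now [[1], [2]].
Step i=2: Q has 2 at row 2, column 1; remove 2 from row 2 of P and reverse-bump: 2 enters row 1 and ejects 1. So w(2) = 1. P is now [[2]].
Step i=1: Q has 1 at row 1, column 1; remove that cell from P, ejecting 2. So w(1) = 2. P is now [].

So w = 2 1 4 3 5.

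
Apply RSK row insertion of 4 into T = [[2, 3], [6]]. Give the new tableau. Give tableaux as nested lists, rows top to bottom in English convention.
[[2, 3, 4], [6]]

4 is larger than every entry of row 1, so it is appended to row 1. The new tableau is [[2, 3, 4], [6]].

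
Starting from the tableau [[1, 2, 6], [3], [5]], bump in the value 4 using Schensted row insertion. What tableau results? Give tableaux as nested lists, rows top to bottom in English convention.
[[1, 2, 4], [3, 6], [5]]

In row 1, 4 replaces 6 (the leftmost entry greater than 4); 6 is bumped to row 2. 6 is appended to row 2. The new tableau is [[1, 2, 4], [3, 6], [5]].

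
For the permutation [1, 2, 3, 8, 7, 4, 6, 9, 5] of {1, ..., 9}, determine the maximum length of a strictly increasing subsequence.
6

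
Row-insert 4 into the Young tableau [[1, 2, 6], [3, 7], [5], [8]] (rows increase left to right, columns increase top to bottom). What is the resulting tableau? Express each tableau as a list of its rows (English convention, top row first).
[[1, 2, 4], [3, 6], [5, 7], [8]]

In row 1, 4 replaces 6 (the leftmost entry greater than 4); 6 is bumped to row 2. In row 2, 6 replaces 7 (the leftmost entry greater than 6); 7 is bumped to row 3. 7 is appended to row 3. The new tableau is [[1, 2, 4], [3, 6], [5, 7], [8]].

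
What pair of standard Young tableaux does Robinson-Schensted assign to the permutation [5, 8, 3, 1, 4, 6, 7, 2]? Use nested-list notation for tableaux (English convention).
Insert each entry of the permutation into P by Schensted row insertion, recording in Q the position of each new cell.

Insert 5: appended to row 1. P = [[5]], Q = [[1]].
Insert 8: appended to row 1. P = [[5, 8]], Q = [[1, 2]].
Insert 3: 3 bumps 5 from row 1; 5 starts row 2. P = [[3, 8], [5]], Q = [[1, 2], [3]].
Insert 1: 1 bumps 3 from row 1; 3 bumps 5 from row 2; 5 starts row 3. P = [[1, 8], [3], [5]], Q = [[1, 2], [3], [4]].
Insert 4: 4 bumps 8 from row 1; 8 appends to row 2. P = [[1, 4], [3, 8], [5]], Q = [[1, 2], [3, 5], [4]].
Insert 6: appended to row 1. P = [[1, 4, 6], [3, 8], [5]], Q = [[1, 2, 6], [3, 5], [4]].
Insert 7: appended to row 1. P = [[1, 4, 6, 7], [3, 8], [5]], Q = [[1, 2, 6, 7], [3, 5], [4]].
Insert 2: 2 bumps 4 from row 1; 4 bumps 8 from row 2; 8 appends to row 3. P = [[1, 2, 6, 7], [3, 4], [5, 8]], Q = [[1, 2, 6, 7], [3, 5], [4, 8]].

So P = [[1, 2, 6, 7], [3, 4], [5, 8]], Q = [[1, 2, 6, 7], [3, 5], [4, 8]].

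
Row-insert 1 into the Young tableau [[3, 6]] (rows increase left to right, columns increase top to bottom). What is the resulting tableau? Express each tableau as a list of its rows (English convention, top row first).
[[1, 6], [3]]

In row 1, 1 replaces 3 (the leftmost entry greater than 1); 3 is bumped to row 2. 3 starts a new row 2. The new tableau is [[1, 6], [3]].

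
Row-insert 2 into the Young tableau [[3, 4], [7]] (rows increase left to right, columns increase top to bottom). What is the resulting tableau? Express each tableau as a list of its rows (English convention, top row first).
In row 1, 2 replaces 3 (the leftmost entry greater than 2); 3 is bumped to row 2. In row 2, 3 replaces 7 (the leftmost entry greater than 3); 7 is bumped to row 3. 7 starts a new row 3. The new tableau is [[2, 4], [3], [7]].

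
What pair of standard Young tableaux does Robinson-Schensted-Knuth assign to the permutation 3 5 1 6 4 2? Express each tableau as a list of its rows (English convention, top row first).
Insert each entry of the permutation into P by Schensted row insertion, recording in Q the position of each new cell.

Insert 3: appended to row 1. P = [[3]].
Insert 5: appended to row 1. P = [[3, 5]].
Insert 1: 1 bumps 3 from row 1; 3 starts row 2. P = [[1, 5], [3]].
Insert 6: appended to row 1. P = [[1, 5, 6], [3]].
Insert 4: 4 bumps 5 from row 1; 5 appends to row 2. P = [[1, 4, 6], [3, 5]].
Insert 2: 2 bumps 4 from row 1; 4 bumps 5 from row 2; 5 starts row 3. P = [[1, 2, 6], [3, 4], [5]].

So P = [[1, 2, 6], [3, 4], [5]], Q = [[1, 2, 4], [3, 5], [6]].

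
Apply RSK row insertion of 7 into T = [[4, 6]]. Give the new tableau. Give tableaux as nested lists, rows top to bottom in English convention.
7 is larger than every entry of row 1, so it is appended to row 1. The new tableau is [[4, 6, 7]].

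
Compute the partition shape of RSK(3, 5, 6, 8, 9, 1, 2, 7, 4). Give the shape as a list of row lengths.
[5, 3, 1]

Row-insert each entry into an empty tableau.

After inserting 3: P = [[3]].
After inserting 5: P = [[3, 5]].
After inserting 6: P = [[3, 5, 6]].
After inserting 8: P = [[3, 5, 6, 8]].
After inserting 9: P = [[3, 5, 6, 8, 9]].
After inserting 1: P = [[1, 5, 6, 8, 9], [3]].
After inserting 2: P = [[1, 2, 6, 8, 9], [3, 5]].
After inserting 7: P = [[1, 2, 6, 7, 9], [3, 5, 8]].
After inserting 4: P = [[1, 2, 4, 7, 9], [3, 5, 6], [8]].

The final insertion tableau P = [[1, 2, 4, 7, 9], [3, 5, 6], [8]] has shape [5, 3, 1].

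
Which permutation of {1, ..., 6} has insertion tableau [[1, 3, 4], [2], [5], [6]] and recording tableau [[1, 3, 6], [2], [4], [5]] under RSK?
6 2 5 3 1 4

Reverse the RSK construction: for i from n down to 1, find the cell of Q containing i, remove the entry at that cell from P, and reverse-bump it up through P; the value ejected from row 1 is w(i).

Step i=6: Q has 6 at row 1, column 3; remove that cell from P, ejecting 4. So w(6) = 4. P is now [[1, 3], [2], [5], [6]].
Step i=5: Q has 5 at row 4, column 1; remove 6 from row 4 of P and reverse-bump: 6 enters row 3 and ejects 5; 5 enters row 2 and ejects 2; 2 enters row 1 and ejects 1. So w(5) = 1. P is now [[2, 3], [5], [6]].
Step i=4: Q has 4 at row 3, column 1; remove 6 from row 3 of P and reverse-bump: 6 enters row 2 and ejects 5; 5 enters row 1 and ejects 3. So w(4) = 3. P is now [[2, 5], [6]].
Step i=3: Q has 3 at row 1, column 2; remove that cell from P, ejecting 5. So w(3) = 5. P is now [[2], [6]].
Step i=2: Q has 2 at row 2, column 1; remove 6 from row 2 of P and reverse-bump: 6 enters row 1 and ejects 2. So w(2) = 2. P is now [[6]].
Step i=1: Q has 1 at row 1, column 1; remove that cell from P, ejecting 6. So w(1) = 6. P is now [].

So w = 6 2 5 3 1 4.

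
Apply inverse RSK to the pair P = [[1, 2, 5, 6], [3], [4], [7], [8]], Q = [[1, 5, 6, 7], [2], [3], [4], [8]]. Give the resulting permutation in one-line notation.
Reverse the RSK construction: for i from n down to 1, find the cell of Q containing i, remove the entry at that cell from P, and reverse-bump it up through P; the value ejected from row 1 is w(i).

Step i=8: Q has 8 at row 5, column 1; remove 8 from row 5 of P and reverse-bump: 8 enters row 4 and ejects 7; 7 enters row 3 and ejects 4; 4 enters row 2 and ejects 3; 3 enters row 1 and ejects 2. So w(8) = 2. P is now [[1, 3, 5, 6], [4], [7], [8]].
Step i=7: Q has 7 at row 1, column 4; remove that cell from P, ejecting 6. So w(7) = 6. P is now [[1, 3, 5], [4], [7], [8]].
Step i=6: Q has 6 at row 1, column 3; remove that cell from P, ejecting 5. So w(6) = 5. P is now [[1, 3], [4], [7], [8]].
Step i=5: Q has 5 at row 1, column 2; remove that cell from P, ejecting 3. So w(5) = 3. P is now [[1], [4], [7], [8]].
Step i=4: Q has 4 at row 4, column 1; remove 8 from row 4 of P and reverse-bump: 8 enters row 3 and ejects 7; 7 enters row 2 and ejects 4; 4 enters row 1 and ejects 1. So w(4) = 1. P is now [[4], [7], [8]].
Step i=3: Q has 3 at row 3, column 1; remove 8 from row 3 of P and reverse-bump: 8 enters row 2 and ejects 7; 7 enters row 1 and ejects 4. So w(3) = 4. P is now [[7], [8]].
Step i=2: Q has 2 at row 2, column 1; remove 8 from row 2 of P and reverse-bump: 8 enters row 1 and ejects 7. So w(2) = 7. P is now [[8]].
Step i=1: Q has 1 at row 1, column 1; remove that cell from P, ejecting 8. So w(1) = 8. P is now [].

So w = 8 7 4 1 3 5 6 2.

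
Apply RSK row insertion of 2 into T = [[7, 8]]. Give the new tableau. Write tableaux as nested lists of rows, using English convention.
[[2, 8], [7]]

In row 1, 2 replaces 7 (the leftmost entry greater than 2); 7 is bumped to row 2. 7 starts a new row 2. The new tableau is [[2, 8], [7]].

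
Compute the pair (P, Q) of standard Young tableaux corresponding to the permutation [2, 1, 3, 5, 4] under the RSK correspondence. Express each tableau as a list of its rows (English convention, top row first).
P = [[1, 3, 4], [2, 5]], Q = [[1, 3, 4], [2, 5]]

Insert each entry of the permutation into P by Schensted row insertion, recording in Q the position of each new cell.

Insert 2: appended to row 1. P = [[2]].
Insert 1: 1 bumps 2 from row 1; 2 starts row 2. P = [[1], [2]].
Insert 3: appended to row 1. P = [[1, 3], [2]].
Insert 5: appended to row 1. P = [[1, 3, 5], [2]].
Insert 4: 4 bumps 5 from row 1; 5 appends to row 2. P = [[1, 3, 4], [2, 5]].

So P = [[1, 3, 4], [2, 5]], Q = [[1, 3, 4], [2, 5]].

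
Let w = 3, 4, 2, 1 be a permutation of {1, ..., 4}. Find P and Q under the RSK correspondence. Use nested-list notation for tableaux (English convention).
P = [[1, 4], [2], [3]], Q = [[1, 2], [3], [4]]

Insert each entry of the permutation into P by Schensted row insertion, recording in Q the position of each new cell.

Insert 3: appended to row 1. P = [[3]].
Insert 4: appended to row 1. P = [[3, 4]].
Insert 2: 2 bumps 3 from row 1; 3 starts row 2. P = [[2, 4], [3]].
Insert 1: 1 bumps 2 from row 1; 2 bumps 3 from row 2; 3 starts row 3. P = [[1, 4], [2], [3]].

So P = [[1, 4], [2], [3]], Q = [[1, 2], [3], [4]].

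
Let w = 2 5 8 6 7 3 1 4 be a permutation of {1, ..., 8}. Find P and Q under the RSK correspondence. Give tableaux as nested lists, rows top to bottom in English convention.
Insert each entry of the permutation into P by Schensted row insertion, recording in Q the position of each new cell.

Insert 2: appended to row 1. P = [[2]].
Insert 5: appended to row 1. P = [[2, 5]].
Insert 8: appended to row 1. P = [[2, 5, 8]].
Insert 6: 6 bumps 8 from row 1; 8 starts row 2. P = [[2, 5, 6], [8]].
Insert 7: appended to row 1. P = [[2, 5, 6, 7], [8]].
Insert 3: 3 bumps 5 from row 1; 5 bumps 8 from row 2; 8 starts row 3. P = [[2, 3, 6, 7], [5], [8]].
Insert 1: 1 bumps 2 from row 1; 2 bumps 5 from row 2; 5 bumps 8 from row 3; 8 starts row 4. P = [[1, 3, 6, 7], [2], [5], [8]].
Insert 4: 4 bumps 6 from row 1; 6 appends to row 2. P = [[1, 3, 4, 7], [2, 6], [5], [8]].

So P = [[1, 3, 4, 7], [2, 6], [5], [8]], Q = [[1, 2, 3, 5], [4, 8], [6], [7]].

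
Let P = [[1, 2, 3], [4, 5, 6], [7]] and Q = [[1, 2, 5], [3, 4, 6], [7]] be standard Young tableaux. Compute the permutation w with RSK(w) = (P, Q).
4 5 1 2 7 6 3

Reverse the RSK construction: for i from n down to 1, find the cell of Q containing i, remove the entry at that cell from P, and reverse-bump it up through P; the value ejected from row 1 is w(i).

Step i=7: Q has 7 at row 3, column 1; remove 7 from row 3 of P and reverse-bump: 7 enters row 2 and ejects 6; 6 enters row 1 and ejects 3. So w(7) = 3. P is now [[1, 2, 6], [4, 5, 7]].
Step i=6: Q has 6 at row 2, column 3; remove 7 from row 2 of P and reverse-bump: 7 enters row 1 and ejects 6. So w(6) = 6. P is now [[1, 2, 7], [4, 5]].
Step i=5: Q has 5 at row 1, column 3; remove that cell from P, ejecting 7. So w(5) = 7. P is now [[1, 2], [4, 5]].
Step i=4: Q has 4 at row 2, column 2; remove 5 from row 2 of P and reverse-bump: 5 enters row 1 and ejects 2. So w(4) = 2. P is now [[1, 5], [4]].
Step i=3: Q has 3 at row 2, column 1; remove 4 from row 2 of P and reverse-bump: 4 enters row 1 and ejects 1. So w(3) = 1. P is now [[4, 5]].
Step i=2: Q has 2 at row 1, column 2; remove that cell from P, ejecting 5. So w(2) = 5. P is now [[4]].
Step i=1: Q has 1 at row 1, column 1; remove that cell from P, ejecting 4. So w(1) = 4. P is now [].

So w = 4 5 1 2 7 6 3.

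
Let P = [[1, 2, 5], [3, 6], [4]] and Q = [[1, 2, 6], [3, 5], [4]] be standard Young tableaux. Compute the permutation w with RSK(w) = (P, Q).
4 6 3 1 2 5

Reverse the RSK construction: for i from n down to 1, find the cell of Q containing i, remove the entry at that cell from P, and reverse-bump it up through P; the value ejected from row 1 is w(i).

Step i=6: Q has 6 at row 1, column 3; remove that cell from P, ejecting 5. So w(6) = 5. P is now [[1, 2], [3, 6], [4]].
Step i=5: Q has 5 at row 2, column 2; remove 6 from row 2 of P and reverse-bump: 6 enters row 1 and ejects 2. So w(5) = 2. P is now [[1, 6], [3], [4]].
Step i=4: Q has 4 at row 3, column 1; remove 4 from row 3 of P and reverse-bump: 4 enters row 2 and ejects 3; 3 enters row 1 and ejects 1. So w(4) = 1. P is now [[3, 6], [4]].
Step i=3: Q has 3 at row 2, column 1; remove 4 from row 2 of P and reverse-bump: 4 enters row 1 and ejects 3. So w(3) = 3. P is now [[4, 6]].
Step i=2: Q has 2 at row 1, column 2; remove that cell from P, ejecting 6. So w(2) = 6. P is now [[4]].
Step i=1: Q has 1 at row 1, column 1; remove that cell from P, ejecting 4. So w(1) = 4. P is now [].

So w = 4 6 3 1 2 5.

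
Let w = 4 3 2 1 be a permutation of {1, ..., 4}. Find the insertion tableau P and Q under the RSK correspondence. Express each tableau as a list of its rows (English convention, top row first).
Insert each entry of the permutation into P by Schensted row insertion, recording in Q the position of each new cell.

Insert 4: appended to row 1. P = [[4]].
Insert 3: 3 bumps 4 from row 1; 4 starts row 2. P = [[3], [4]].
Insert 2: 2 bumps 3 from row 1; 3 bumps 4 from row 2; 4 starts row 3. P = [[2], [3], [4]].
Insert 1: 1 bumps 2 from row 1; 2 bumps 3 from row 2; 3 bumps 4 from row 3; 4 starts row 4. P = [[1], [2], [3], [4]].

So P = [[1], [2], [3], [4]], Q = [[1], [2], [3], [4]].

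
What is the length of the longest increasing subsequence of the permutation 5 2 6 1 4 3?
2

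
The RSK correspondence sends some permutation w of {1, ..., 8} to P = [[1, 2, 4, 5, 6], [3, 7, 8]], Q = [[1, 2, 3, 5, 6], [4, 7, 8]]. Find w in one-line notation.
Reverse the RSK construction: for i from n down to 1, find the cell of Q containing i, remove the entry at that cell from P, and reverse-bump it up through P; the value ejected from row 1 is w(i).

Step i=8: Q has 8 at row 2, column 3; remove 8 from row 2 of P and reverse-bump: 8 enters row 1 and ejects 6. So w(8) = 6. P is now [[1, 2, 4, 5, 8], [3, 7]].
Step i=7: Q has 7 at row 2, column 2; remove 7 from row 2 of P and reverse-bump: 7 enters row 1 and ejects 5. So w(7) = 5. P is now [[1, 2, 4, 7, 8], [3]].
Step i=6: Q has 6 at row 1, column 5; remove that cell from P, ejecting 8. So w(6) = 8. P is now [[1, 2, 4, 7], [3]].
Step i=5: Q has 5 at row 1, column 4; remove that cell from P, ejecting 7. So w(5) = 7. P is now [[1, 2, 4], [3]].
Step i=4: Q has 4 at row 2, column 1; remove 3 from row 2 of P and reverse-bump: 3 enters row 1 and ejects 2. So w(4) = 2. P is now [[1, 3, 4]].
Step i=3: Q has 3 at row 1, column 3; remove that cell from P, ejecting 4. So w(3) = 4. P is now [[1, 3]].
Step i=2: Q has 2 at row 1, column 2; remove that cell from P, ejecting 3. So w(2) = 3. P is now [[1]].
Step i=1: Q has 1 at row 1, column 1; remove that cell from P, ejecting 1. So w(1) = 1. P is now [].

So w = 1 3 4 2 7 8 5 6.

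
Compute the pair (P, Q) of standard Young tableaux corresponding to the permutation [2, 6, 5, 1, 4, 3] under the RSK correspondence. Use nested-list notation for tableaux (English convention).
P = [[1, 3], [2, 4], [5], [6]], Q = [[1, 2], [3, 5], [4], [6]]

Insert each entry of the permutation into P by Schensted row insertion, recording in Q the position of each new cell.

Insert 2: appended to row 1. P = [[2]].
Insert 6: appended to row 1. P = [[2, 6]].
Insert 5: 5 bumps 6 from row 1; 6 starts row 2. P = [[2, 5], [6]].
Insert 1: 1 bumps 2 from row 1; 2 bumps 6 from row 2; 6 starts row 3. P = [[1, 5], [2], [6]].
Insert 4: 4 bumps 5 from row 1; 5 appends to row 2. P = [[1, 4], [2, 5], [6]].
Insert 3: 3 bumps 4 from row 1; 4 bumps 5 from row 2; 5 bumps 6 from row 3; 6 starts row 4. P = [[1, 3], [2, 4], [5], [6]].

So P = [[1, 3], [2, 4], [5], [6]], Q = [[1, 2], [3, 5], [4], [6]].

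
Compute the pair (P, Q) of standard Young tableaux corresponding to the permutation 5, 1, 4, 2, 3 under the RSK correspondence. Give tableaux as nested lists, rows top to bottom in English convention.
P = [[1, 2, 3], [4], [5]], Q = [[1, 3, 5], [2], [4]]

Insert each entry of the permutation into P by Schensted row insertion, recording in Q the position of each new cell.

Insert 5: appended to row 1. P = [[5]], Q = [[1]].
Insert 1: 1 bumps 5 from row 1; 5 starts row 2. P = [[1], [5]], Q = [[1], [2]].
Insert 4: appended to row 1. P = [[1, 4], [5]], Q = [[1, 3], [2]].
Insert 2: 2 bumps 4 from row 1; 4 bumps 5 from row 2; 5 starts row 3. P = [[1, 2], [4], [5]], Q = [[1, 3], [2], [4]].
Insert 3: appended to row 1. P = [[1, 2, 3], [4], [5]], Q = [[1, 3, 5], [2], [4]].

So P = [[1, 2, 3], [4], [5]], Q = [[1, 3, 5], [2], [4]].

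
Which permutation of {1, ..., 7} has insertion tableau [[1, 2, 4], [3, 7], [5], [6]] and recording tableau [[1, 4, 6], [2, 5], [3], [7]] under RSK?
6 5 1 7 3 4 2

Reverse the RSK construction: for i from n down to 1, find the cell of Q containing i, remove the entry at that cell from P, and reverse-bump it up through P; the value ejected from row 1 is w(i).

Step i=7: Q has 7 at row 4, column 1; remove 6 from row 4 of P and reverse-bump: 6 enters row 3 and ejects 5; 5 enters row 2 and ejects 3; 3 enters row 1 and ejects 2. So w(7) = 2. P is now [[1, 3, 4], [5, 7], [6]].
Step i=6: Q has 6 at row 1, column 3; remove that cell from P, ejecting 4. So w(6) = 4. P is now [[1, 3], [5, 7], [6]].
Step i=5: Q has 5 at row 2, column 2; remove 7 from row 2 of P and reverse-bump: 7 enters row 1 and ejects 3. So w(5) = 3. P is now [[1, 7], [5], [6]].
Step i=4: Q has 4 at row 1, column 2; remove that cell from P, ejecting 7. So w(4) = 7. P is now [[1], [5], [6]].
Step i=3: Q has 3 at row 3, column 1; remove 6 from row 3 of P and reverse-bump: 6 enters row 2 and ejects 5; 5 enters row 1 and ejects 1. So w(3) = 1. P is now [[5], [6]].
Step i=2: Q has 2 at row 2, column 1; remove 6 from row 2 of P and reverse-bump: 6 enters row 1 and ejects 5. So w(2) = 5. P is now [[6]].
Step i=1: Q has 1 at row 1, column 1; remove that cell from P, ejecting 6. So w(1) = 6. P is now [].

So w = 6 5 1 7 3 4 2.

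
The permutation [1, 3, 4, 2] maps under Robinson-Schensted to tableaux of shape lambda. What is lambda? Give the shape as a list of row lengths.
Row-insert each entry into an empty tableau.

After inserting 1: P = [[1]].
After inserting 3: P = [[1, 3]].
After inserting 4: P = [[1, 3, 4]].
After inserting 2: P = [[1, 2, 4], [3]].

The final insertion tableau P = [[1, 2, 4], [3]] has shape [3, 1].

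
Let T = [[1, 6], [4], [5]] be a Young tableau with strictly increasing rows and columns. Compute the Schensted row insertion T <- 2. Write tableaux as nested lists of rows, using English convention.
In row 1, 2 replaces 6 (the leftmost entry greater than 2); 6 is bumped to row 2. 6 is appended to row 2. The new tableau is [[1, 2], [4, 6], [5]].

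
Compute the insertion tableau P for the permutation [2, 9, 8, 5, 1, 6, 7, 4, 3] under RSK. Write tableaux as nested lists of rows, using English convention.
P = [[1, 3, 6, 7], [2, 4], [5], [8], [9]]

Insert 2: appended to row 1. P = [[2]].
Insert 9: appended to row 1. P = [[2, 9]].
Insert 8: 8 bumps 9 from row 1; 9 starts row 2. P = [[2, 8], [9]].
Insert 5: 5 bumps 8 from row 1; 8 bumps 9 from row 2; 9 starts row 3. P = [[2, 5], [8], [9]].
Insert 1: 1 bumps 2 from row 1; 2 bumps 8 from row 2; 8 bumps 9 from row 3; 9 starts row 4. P = [[1, 5], [2], [8], [9]].
Insert 6: appended to row 1. P = [[1, 5, 6], [2], [8], [9]].
Insert 7: appended to row 1. P = [[1, 5, 6, 7], [2], [8], [9]].
Insert 4: 4 bumps 5 from row 1; 5 appends to row 2. P = [[1, 4, 6, 7], [2, 5], [8], [9]].
Insert 3: 3 bumps 4 from row 1; 4 bumps 5 from row 2; 5 bumps 8 from row 3; 8 bumps 9 from row 4; 9 starts row 5. P = [[1, 3, 6, 7], [2, 4], [5], [8], [9]].

So P = [[1, 3, 6, 7], [2, 4], [5], [8], [9]].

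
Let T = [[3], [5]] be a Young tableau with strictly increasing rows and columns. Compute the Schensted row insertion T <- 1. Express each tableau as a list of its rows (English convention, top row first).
In row 1, 1 replaces 3 (the leftmost entry greater than 1); 3 is bumped to row 2. In row 2, 3 replaces 5 (the leftmost entry greater than 3); 5 is bumped to row 3. 5 starts a new row 3. The new tableau is [[1], [3], [5]].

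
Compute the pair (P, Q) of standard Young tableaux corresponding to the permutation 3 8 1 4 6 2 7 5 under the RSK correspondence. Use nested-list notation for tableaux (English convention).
P = [[1, 2, 5, 7], [3, 4, 6], [8]], Q = [[1, 2, 5, 7], [3, 4, 8], [6]]

Insert each entry of the permutation into P by Schensted row insertion, recording in Q the position of each new cell.

Insert 3: appended to row 1. P = [[3]].
Insert 8: appended to row 1. P = [[3, 8]].
Insert 1: 1 bumps 3 from row 1; 3 starts row 2. P = [[1, 8], [3]].
Insert 4: 4 bumps 8 from row 1; 8 appends to row 2. P = [[1, 4], [3, 8]].
Insert 6: appended to row 1. P = [[1, 4, 6], [3, 8]].
Insert 2: 2 bumps 4 from row 1; 4 bumps 8 from row 2; 8 starts row 3. P = [[1, 2, 6], [3, 4], [8]].
Insert 7: appended to row 1. P = [[1, 2, 6, 7], [3, 4], [8]].
Insert 5: 5 bumps 6 from row 1; 6 appends to row 2. P = [[1, 2, 5, 7], [3, 4, 6], [8]].

So P = [[1, 2, 5, 7], [3, 4, 6], [8]], Q = [[1, 2, 5, 7], [3, 4, 8], [6]].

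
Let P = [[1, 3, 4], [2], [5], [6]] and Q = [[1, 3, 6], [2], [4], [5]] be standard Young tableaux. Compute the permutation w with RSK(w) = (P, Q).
Reverse RSK: for i = n, n-1, ..., 1, locate i in Q, remove the corresponding corner cell from P, and reverse-bump its entry up through P; the value ejected from row 1 is w(i).

So w = 6 2 5 3 1 4.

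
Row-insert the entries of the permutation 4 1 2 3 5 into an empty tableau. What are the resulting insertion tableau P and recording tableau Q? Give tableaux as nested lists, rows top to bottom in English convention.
Insert each entry of the permutation into P by Schensted row insertion, recording in Q the position of each new cell.

Insert 4: appended to row 1. P = [[4]], Q = [[1]].
Insert 1: 1 bumps 4 from row 1; 4 starts row 2. P = [[1], [4]], Q = [[1], [2]].
Insert 2: appended to row 1. P = [[1, 2], [4]], Q = [[1, 3], [2]].
Insert 3: appended to row 1. P = [[1, 2, 3], [4]], Q = [[1, 3, 4], [2]].
Insert 5: appended to row 1. P = [[1, 2, 3, 5], [4]], Q = [[1, 3, 4, 5], [2]].

So P = [[1, 2, 3, 5], [4]], Q = [[1, 3, 4, 5], [2]].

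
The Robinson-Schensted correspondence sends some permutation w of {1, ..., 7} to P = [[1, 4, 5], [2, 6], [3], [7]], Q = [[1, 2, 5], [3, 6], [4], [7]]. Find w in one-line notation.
3 7 4 2 6 5 1

Reverse the RSK construction: for i from n down to 1, find the cell of Q containing i, remove the entry at that cell from P, and reverse-bump it up through P; the value ejected from row 1 is w(i).

Step i=7: Q has 7 at row 4, column 1; remove 7 from row 4 of P and reverse-bump: 7 enters row 3 and ejects 3; 3 enters row 2 and ejects 2; 2 enters row 1 and ejects 1. So w(7) = 1. P is now [[2, 4, 5], [3, 6], [7]].
Step i=6: Q has 6 at row 2, column 2; remove 6 from row 2 of P and reverse-bump: 6 enters row 1 and ejects 5. So w(6) = 5. P is now [[2, 4, 6], [3], [7]].
Step i=5: Q has 5 at row 1, column 3; remove that cell from P, ejecting 6. So w(5) = 6. P is now [[2, 4], [3], [7]].
Step i=4: Q has 4 at row 3, column 1; remove 7 from row 3 of P and reverse-bump: 7 enters row 2 and ejects 3; 3 enters row 1 and ejects 2. So w(4) = 2. P is now [[3, 4], [7]].
Step i=3: Q has 3 at row 2, column 1; remove 7 from row 2 of P and reverse-bump: 7 enters row 1 and ejects 4. So w(3) = 4. P is now [[3, 7]].
Step i=2: Q has 2 at row 1, column 2; remove that cell from P, ejecting 7. So w(2) = 7. P is now [[3]].
Step i=1: Q has 1 at row 1, column 1; remove that cell from P, ejecting 3. So w(1) = 3. P is now [].

So w = 3 7 4 2 6 5 1.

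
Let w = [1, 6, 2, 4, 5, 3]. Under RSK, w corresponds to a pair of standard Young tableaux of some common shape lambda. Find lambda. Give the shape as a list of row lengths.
[4, 1, 1]

Row-insert each entry into an empty tableau.

After inserting 1: P = [[1]].
After inserting 6: P = [[1, 6]].
After inserting 2: P = [[1, 2], [6]].
After inserting 4: P = [[1, 2, 4], [6]].
After inserting 5: P = [[1, 2, 4, 5], [6]].
After inserting 3: P = [[1, 2, 3, 5], [4], [6]].

The final insertion tableau P = [[1, 2, 3, 5], [4], [6]] has shape [4, 1, 1].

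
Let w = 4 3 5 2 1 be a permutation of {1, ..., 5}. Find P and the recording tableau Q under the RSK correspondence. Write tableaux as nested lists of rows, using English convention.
P = [[1, 5], [2], [3], [4]], Q = [[1, 3], [2], [4], [5]]

Insert each entry of the permutation into P by Schensted row insertion, recording in Q the position of each new cell.

Insert 4: appended to row 1. P = [[4]], Q = [[1]].
Insert 3: 3 bumps 4 from row 1; 4 starts row 2. P = [[3], [4]], Q = [[1], [2]].
Insert 5: appended to row 1. P = [[3, 5], [4]], Q = [[1, 3], [2]].
Insert 2: 2 bumps 3 from row 1; 3 bumps 4 from row 2; 4 starts row 3. P = [[2, 5], [3], [4]], Q = [[1, 3], [2], [4]].
Insert 1: 1 bumps 2 from row 1; 2 bumps 3 from row 2; 3 bumps 4 from row 3; 4 starts row 4. P = [[1, 5], [2], [3], [4]], Q = [[1, 3], [2], [4], [5]].

So P = [[1, 5], [2], [3], [4]], Q = [[1, 3], [2], [4], [5]].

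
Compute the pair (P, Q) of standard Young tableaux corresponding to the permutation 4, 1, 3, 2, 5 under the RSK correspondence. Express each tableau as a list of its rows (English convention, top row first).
Insert each entry of the permutation into P by Schensted row insertion, recording in Q the position of each new cell.

Insert 4: appended to row 1. P = [[4]].
Insert 1: 1 bumps 4 from row 1; 4 starts row 2. P = [[1], [4]].
Insert 3: appended to row 1. P = [[1, 3], [4]].
Insert 2: 2 bumps 3 from row 1; 3 bumps 4 from row 2; 4 starts row 3. P = [[1, 2], [3], [4]].
Insert 5: appended to row 1. P = [[1, 2, 5], [3], [4]].

So P = [[1, 2, 5], [3], [4]], Q = [[1, 3, 5], [2], [4]].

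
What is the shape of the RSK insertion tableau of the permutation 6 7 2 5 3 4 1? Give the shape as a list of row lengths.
[3, 2, 1, 1]

Row-insert each entry into an empty tableau.

After inserting 6: P = [[6]].
After inserting 7: P = [[6, 7]].
After inserting 2: P = [[2, 7], [6]].
After inserting 5: P = [[2, 5], [6, 7]].
After inserting 3: P = [[2, 3], [5, 7], [6]].
After inserting 4: P = [[2, 3, 4], [5, 7], [6]].
After inserting 1: P = [[1, 3, 4], [2, 7], [5], [6]].

The final insertion tableau P = [[1, 3, 4], [2, 7], [5], [6]] has shape [3, 2, 1, 1].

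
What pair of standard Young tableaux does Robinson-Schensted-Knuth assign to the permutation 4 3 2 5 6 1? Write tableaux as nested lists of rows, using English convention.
Insert each entry of the permutation into P by Schensted row insertion, recording in Q the position of each new cell.

Insert 4: appended to row 1. P = [[4]].
Insert 3: 3 bumps 4 from row 1; 4 starts row 2. P = [[3], [4]].
Insert 2: 2 bumps 3 from row 1; 3 bumps 4 from row 2; 4 starts row 3. P = [[2], [3], [4]].
Insert 5: appended to row 1. P = [[2, 5], [3], [4]].
Insert 6: appended to row 1. P = [[2, 5, 6], [3], [4]].
Insert 1: 1 bumps 2 from row 1; 2 bumps 3 from row 2; 3 bumps 4 from row 3; 4 starts row 4. P = [[1, 5, 6], [2], [3], [4]].

So P = [[1, 5, 6], [2], [3], [4]], Q = [[1, 4, 5], [2], [3], [6]].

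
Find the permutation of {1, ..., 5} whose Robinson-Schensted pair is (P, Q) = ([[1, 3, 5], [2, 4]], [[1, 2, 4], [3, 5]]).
Reverse the RSK construction: for i from n down to 1, find the cell of Q containing i, remove the entry at that cell from P, and reverse-bump it up through P; the value ejected from row 1 is w(i).

Step i=5: Q has 5 at row 2, column 2; remove 4 from row 2 of P and reverse-bump: 4 enters row 1 and ejects 3. So w(5) = 3. P is now [[1, 4, 5], [2]].
Step i=4: Q has 4 at row 1, column 3; remove that cell from P, ejecting 5. So w(4) = 5. P is now [[1, 4], [2]].
Step i=3: Q has 3 at row 2, column 1; remove 2 from row 2 of P and reverse-bump: 2 enters row 1 and ejects 1. So w(3) = 1. P is now [[2, 4]].
Step i=2: Q has 2 at row 1, column 2; remove that cell from P, ejecting 4. So w(2) = 4. P is now [[2]].
Step i=1: Q has 1 at row 1, column 1; remove that cell from P, ejecting 2. So w(1) = 2. P is now [].

So w = 2 4 1 5 3.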